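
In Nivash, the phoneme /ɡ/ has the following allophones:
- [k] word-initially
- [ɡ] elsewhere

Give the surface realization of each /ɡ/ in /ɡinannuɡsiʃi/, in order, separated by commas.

Occurrence 1 (position 1): word-initially → [k].
Occurrence 2 (position 8): no conditioning environment matches → elsewhere allophone [ɡ].

[k], [ɡ]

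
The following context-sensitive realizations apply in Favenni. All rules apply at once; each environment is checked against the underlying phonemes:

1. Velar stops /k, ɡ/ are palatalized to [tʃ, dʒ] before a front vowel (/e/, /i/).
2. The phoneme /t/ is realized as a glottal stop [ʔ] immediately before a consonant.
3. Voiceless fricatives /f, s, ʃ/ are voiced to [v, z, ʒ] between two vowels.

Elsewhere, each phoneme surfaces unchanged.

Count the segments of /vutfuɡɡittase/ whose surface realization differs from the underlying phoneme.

Segments that undergo a rule: /t/ → [ʔ] (rule 2); /ɡ/ → [dʒ] (rule 1); /t/ → [ʔ] (rule 2); /s/ → [z] (rule 3).
All other segments surface unchanged.

4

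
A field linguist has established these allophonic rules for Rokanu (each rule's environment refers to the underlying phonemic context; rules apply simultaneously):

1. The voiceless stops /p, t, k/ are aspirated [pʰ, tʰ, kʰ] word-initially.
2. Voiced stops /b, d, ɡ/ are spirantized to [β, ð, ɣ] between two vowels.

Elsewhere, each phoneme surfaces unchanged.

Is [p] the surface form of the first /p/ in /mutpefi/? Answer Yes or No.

Yes

/p/ (between /t/ and /e/) is in the target of rule 1 but the environment (word-initially) is not met → [p].
The actual realization is [p], which matches [p].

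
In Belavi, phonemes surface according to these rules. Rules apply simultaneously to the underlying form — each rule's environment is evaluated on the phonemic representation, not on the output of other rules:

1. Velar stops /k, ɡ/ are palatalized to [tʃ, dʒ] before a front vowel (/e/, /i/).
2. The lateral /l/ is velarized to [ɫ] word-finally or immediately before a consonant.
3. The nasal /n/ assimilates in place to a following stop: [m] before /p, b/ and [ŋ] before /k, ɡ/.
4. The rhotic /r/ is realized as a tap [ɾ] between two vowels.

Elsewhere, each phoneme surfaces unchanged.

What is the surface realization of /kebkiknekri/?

[tʃebtʃiknekri]

/k/ (word-initial): before a front vowel, so rule 1 applies → [tʃ].
/e/ stays [e].
/b/ stays [b].
/k/ (between /b/ and /i/) occurs before a front vowel → [tʃ] by rule 1.
/i/ — not in any rule's target class → [i].
/k/ — between /i/ and /n/; rule 1 does not apply here → [k].
/n/ (between /k/ and /e/): rule 3 targets it, but not before a labial or velar stop → unchanged [n].
/e/ stays [e].
/k/ — between /e/ and /r/; rule 1 does not apply here → [k].
/r/ (between /k/ and /i/) fails the environment for rule 4, so it stays [r].
/i/ stays [i].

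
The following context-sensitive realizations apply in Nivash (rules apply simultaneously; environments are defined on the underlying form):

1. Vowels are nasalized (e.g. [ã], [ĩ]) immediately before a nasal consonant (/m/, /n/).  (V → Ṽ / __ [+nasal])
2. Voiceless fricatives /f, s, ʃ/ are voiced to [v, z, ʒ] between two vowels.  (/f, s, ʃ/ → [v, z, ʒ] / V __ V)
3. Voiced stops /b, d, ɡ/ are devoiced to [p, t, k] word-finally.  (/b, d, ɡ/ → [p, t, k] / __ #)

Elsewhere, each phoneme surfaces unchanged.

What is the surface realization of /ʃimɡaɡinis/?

/ʃ/ — word-initial; rule 2 does not apply here → [ʃ].
Rule 1 applies to /i/ (between /ʃ/ and /m/: before a nasal consonant) → [ĩ].
/m/ (between /i/ and /ɡ/): no rule targets it → [m].
/ɡ/ (between /m/ and /a/) is in the target of rule 3 but the environment (word-finally) is not met → [ɡ].
/a/ — between /ɡ/ and /ɡ/; rule 1 does not apply here → [a].
/ɡ/ (between /a/ and /i/) fails the environment for rule 3, so it stays [ɡ].
/i/ (between /ɡ/ and /n/) occurs before a nasal consonant → [ĩ] by rule 1.
/n/ (between /i/ and /i/) is unaffected → [n].
/i/ (between /n/ and /s/): rule 1 targets it, but not before a nasal consonant → unchanged [i].
/s/ (word-final) is in the target of rule 2 but the environment (between two vowels) is not met → [s].

[ʃĩmɡaɡĩnis]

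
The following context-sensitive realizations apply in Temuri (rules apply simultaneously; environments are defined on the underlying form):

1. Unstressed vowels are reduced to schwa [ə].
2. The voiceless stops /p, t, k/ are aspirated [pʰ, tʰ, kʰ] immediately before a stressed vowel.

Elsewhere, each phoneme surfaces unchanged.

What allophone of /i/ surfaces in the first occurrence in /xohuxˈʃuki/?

/i/ (word-final): in an unstressed syllable, so rule 1 applies → [ə].

[ə]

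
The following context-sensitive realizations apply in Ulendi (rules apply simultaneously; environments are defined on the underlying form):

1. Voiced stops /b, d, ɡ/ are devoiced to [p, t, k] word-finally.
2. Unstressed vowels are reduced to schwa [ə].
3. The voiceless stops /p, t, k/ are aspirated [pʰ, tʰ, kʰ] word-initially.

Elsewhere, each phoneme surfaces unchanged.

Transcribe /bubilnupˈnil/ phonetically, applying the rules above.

/b/ (word-initial) is in the target of rule 1 but the environment (word-finally) is not met → [b].
/u/ (between /b/ and /b/): in an unstressed syllable, so rule 2 applies → [ə].
/b/ (between /u/ and /i/) is in the target of rule 1 but the environment (word-finally) is not met → [b].
/i/ meets the environment for rule 2 (in an unstressed syllable) → [ə].
/u/ (between /n/ and /p/) occurs in an unstressed syllable → [ə] by rule 2.
/p/ (between /u/ and /n/) fails the environment for rule 3, so it stays [p].
/i/ (between /n/ and /l/) fails the environment for rule 2, so it stays [i].

[bəbəlnəpˈnil]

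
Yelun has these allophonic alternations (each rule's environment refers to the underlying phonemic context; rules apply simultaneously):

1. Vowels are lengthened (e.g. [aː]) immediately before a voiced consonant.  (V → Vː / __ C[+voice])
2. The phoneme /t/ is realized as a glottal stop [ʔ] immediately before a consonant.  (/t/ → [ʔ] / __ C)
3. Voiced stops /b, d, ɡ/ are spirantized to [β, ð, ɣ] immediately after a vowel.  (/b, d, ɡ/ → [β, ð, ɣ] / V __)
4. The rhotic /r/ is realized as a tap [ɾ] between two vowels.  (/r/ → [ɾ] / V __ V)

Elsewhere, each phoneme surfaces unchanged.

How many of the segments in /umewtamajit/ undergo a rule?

Segments that undergo a rule: /u/ → [uː] (rule 1); /e/ → [eː] (rule 1); /a/ → [aː] (rule 1); /a/ → [aː] (rule 1).
All other segments surface unchanged.

4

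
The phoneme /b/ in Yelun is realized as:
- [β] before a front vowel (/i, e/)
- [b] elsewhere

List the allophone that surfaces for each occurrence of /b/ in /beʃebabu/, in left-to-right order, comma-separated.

Occurrence 1 (position 1): before a front vowel (/i, e/) → [β].
Occurrence 2 (position 5): no conditioning environment matches → elsewhere allophone [b].
Occurrence 3 (position 7): no conditioning environment matches → elsewhere allophone [b].

[β], [b], [b]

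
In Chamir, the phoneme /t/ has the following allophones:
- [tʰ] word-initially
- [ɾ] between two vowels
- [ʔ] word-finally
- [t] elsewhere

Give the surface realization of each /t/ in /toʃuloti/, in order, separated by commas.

Occurrence 1 (position 1): word-initially → [tʰ].
Occurrence 2 (position 7): between two vowels → [ɾ].

[tʰ], [ɾ]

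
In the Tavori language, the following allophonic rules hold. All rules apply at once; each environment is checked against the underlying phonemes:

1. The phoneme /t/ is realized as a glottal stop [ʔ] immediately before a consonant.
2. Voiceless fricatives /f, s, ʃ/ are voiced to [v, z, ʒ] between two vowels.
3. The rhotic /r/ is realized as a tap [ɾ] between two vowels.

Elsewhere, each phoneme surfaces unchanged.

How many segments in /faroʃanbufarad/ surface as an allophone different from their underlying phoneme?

Segments that undergo a rule: /r/ → [ɾ] (rule 3); /ʃ/ → [ʒ] (rule 2); /f/ → [v] (rule 2); /r/ → [ɾ] (rule 3).
All other segments surface unchanged.

4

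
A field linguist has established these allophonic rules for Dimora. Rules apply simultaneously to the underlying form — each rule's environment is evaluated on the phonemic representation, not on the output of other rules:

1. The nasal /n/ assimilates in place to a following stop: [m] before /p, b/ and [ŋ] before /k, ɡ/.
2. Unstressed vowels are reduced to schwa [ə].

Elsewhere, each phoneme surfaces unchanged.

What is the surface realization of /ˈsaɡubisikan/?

/s/ stays [s].
/a/ (between /s/ and /ɡ/) fails the environment for rule 2, so it stays [a].
/ɡ/ — not in any rule's target class → [ɡ].
/u/ — between /ɡ/ and /b/, in an unstressed syllable — surfaces as [ə] (rule 2).
/b/ — not in any rule's target class → [b].
/i/ meets the environment for rule 2 (in an unstressed syllable) → [ə].
/s/ stays [s].
/i/ — between /s/ and /k/, in an unstressed syllable — surfaces as [ə] (rule 2).
/k/ stays [k].
Rule 2 applies to /a/ (between /k/ and /n/: in an unstressed syllable) → [ə].
/n/ (word-final): rule 1 targets it, but not before a labial or velar stop → unchanged [n].

[ˈsaɡəbəsəkən]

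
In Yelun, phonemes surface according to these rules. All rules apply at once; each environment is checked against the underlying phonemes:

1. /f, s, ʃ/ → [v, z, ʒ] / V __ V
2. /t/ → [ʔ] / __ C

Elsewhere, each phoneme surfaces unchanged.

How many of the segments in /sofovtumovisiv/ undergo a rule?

Segments that undergo a rule: /f/ → [v] (rule 1); /s/ → [z] (rule 1).
All other segments surface unchanged.

2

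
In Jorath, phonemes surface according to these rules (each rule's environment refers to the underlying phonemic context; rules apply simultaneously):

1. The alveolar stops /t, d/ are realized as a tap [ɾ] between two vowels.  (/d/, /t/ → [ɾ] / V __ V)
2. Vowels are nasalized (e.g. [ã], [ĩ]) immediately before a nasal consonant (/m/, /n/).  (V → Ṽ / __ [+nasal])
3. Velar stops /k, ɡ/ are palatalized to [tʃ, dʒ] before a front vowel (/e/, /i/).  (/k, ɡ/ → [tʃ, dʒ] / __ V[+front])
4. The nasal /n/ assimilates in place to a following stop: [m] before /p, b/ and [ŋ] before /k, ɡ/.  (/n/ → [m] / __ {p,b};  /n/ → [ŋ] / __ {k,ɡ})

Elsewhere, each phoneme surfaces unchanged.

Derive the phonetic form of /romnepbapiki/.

/r/ (word-initial): no rule targets it → [r].
Rule 2 applies to /o/ (between /r/ and /m/: before a nasal consonant) → [õ].
/m/ (between /o/ and /n/): no rule targets it → [m].
/n/ — between /m/ and /e/; rule 4 does not apply here → [n].
/e/ (between /n/ and /p/) is in the target of rule 2 but the environment (before a nasal consonant) is not met → [e].
/p/ stays [p].
/b/ (between /p/ and /a/) is unaffected → [b].
/a/ (between /b/ and /p/): rule 2 targets it, but not before a nasal consonant → unchanged [a].
/p/ stays [p].
/i/ (between /p/ and /k/): rule 2 targets it, but not before a nasal consonant → unchanged [i].
/k/ (between /i/ and /i/): before a front vowel, so rule 3 applies → [tʃ].
/i/ — word-final; rule 2 does not apply here → [i].

[rõmnepbapitʃi]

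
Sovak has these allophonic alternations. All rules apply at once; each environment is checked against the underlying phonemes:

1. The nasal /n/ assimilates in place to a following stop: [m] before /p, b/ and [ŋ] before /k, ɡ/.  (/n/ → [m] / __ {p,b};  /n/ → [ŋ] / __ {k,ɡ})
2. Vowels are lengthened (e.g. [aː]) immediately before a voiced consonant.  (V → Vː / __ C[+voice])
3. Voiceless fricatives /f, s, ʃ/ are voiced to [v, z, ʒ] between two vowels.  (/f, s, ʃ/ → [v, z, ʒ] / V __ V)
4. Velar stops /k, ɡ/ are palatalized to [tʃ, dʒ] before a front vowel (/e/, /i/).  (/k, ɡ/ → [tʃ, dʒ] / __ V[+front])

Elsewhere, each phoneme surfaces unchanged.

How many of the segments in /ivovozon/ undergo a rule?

4

Segments that undergo a rule: /i/ → [iː] (rule 2); /o/ → [oː] (rule 2); /o/ → [oː] (rule 2); /o/ → [oː] (rule 2).
All other segments surface unchanged.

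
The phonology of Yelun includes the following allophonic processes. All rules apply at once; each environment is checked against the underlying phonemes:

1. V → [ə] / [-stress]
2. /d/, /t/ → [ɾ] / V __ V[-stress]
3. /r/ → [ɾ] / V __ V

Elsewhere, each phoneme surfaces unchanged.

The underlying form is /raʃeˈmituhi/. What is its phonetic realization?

/r/ — word-initial; rule 3 does not apply here → [r].
Rule 1 applies to /a/ (between /r/ and /ʃ/: in an unstressed syllable) → [ə].
/ʃ/ (between /a/ and /e/) is unaffected → [ʃ].
/e/ (between /ʃ/ and /m/) occurs in an unstressed syllable → [ə] by rule 1.
/m/ — not in any rule's target class → [m].
/i/ (between /m/ and /t/) fails the environment for rule 1, so it stays [i].
/t/ meets the environment for rule 2 (between a vowel and a following unstressed vowel) → [ɾ].
/u/ — between /t/ and /h/, in an unstressed syllable — surfaces as [ə] (rule 1).
/h/ (between /u/ and /i/) is unaffected → [h].
/i/ — word-final, in an unstressed syllable — surfaces as [ə] (rule 1).

[rəʃəˈmiɾəhə]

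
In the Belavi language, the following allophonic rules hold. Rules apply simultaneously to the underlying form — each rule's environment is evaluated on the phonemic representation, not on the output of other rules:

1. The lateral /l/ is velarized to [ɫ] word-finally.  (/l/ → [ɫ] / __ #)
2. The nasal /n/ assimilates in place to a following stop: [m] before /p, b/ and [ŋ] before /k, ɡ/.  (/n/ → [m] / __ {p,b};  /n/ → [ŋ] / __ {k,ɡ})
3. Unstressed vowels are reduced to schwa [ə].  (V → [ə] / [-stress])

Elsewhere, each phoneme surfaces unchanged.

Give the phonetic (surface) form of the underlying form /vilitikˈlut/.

[vələtəkˈlut]

/v/ stays [v].
/i/ — between /v/ and /l/, in an unstressed syllable — surfaces as [ə] (rule 3).
/l/ — between /i/ and /i/; rule 1 does not apply here → [l].
/i/ meets the environment for rule 3 (in an unstressed syllable) → [ə].
/t/ (between /i/ and /i/): no rule targets it → [t].
/i/ (between /t/ and /k/) occurs in an unstressed syllable → [ə] by rule 3.
/k/ (between /i/ and /l/) is unaffected → [k].
/l/ (between /k/ and /u/) is in the target of rule 1 but the environment (word-finally) is not met → [l].
/u/ (between /l/ and /t/) is in the target of rule 3 but the environment (in an unstressed syllable) is not met → [u].
/t/ (word-final): no rule targets it → [t].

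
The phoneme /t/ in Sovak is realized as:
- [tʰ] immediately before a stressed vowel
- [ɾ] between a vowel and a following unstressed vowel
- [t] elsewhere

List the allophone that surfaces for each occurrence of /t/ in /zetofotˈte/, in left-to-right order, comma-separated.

Occurrence 1 (position 3): between a vowel and an unstressed vowel → [ɾ].
Occurrence 2 (position 7): no conditioning environment matches → elsewhere allophone [t].
Occurrence 3 (position 8): immediately before a stressed vowel → [tʰ].

[ɾ], [t], [tʰ]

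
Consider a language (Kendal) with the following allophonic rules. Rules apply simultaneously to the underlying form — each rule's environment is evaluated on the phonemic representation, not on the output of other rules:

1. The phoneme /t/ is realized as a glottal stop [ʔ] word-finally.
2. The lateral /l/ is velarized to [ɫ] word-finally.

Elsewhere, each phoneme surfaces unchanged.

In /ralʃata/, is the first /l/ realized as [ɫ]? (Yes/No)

No

/l/ (between /a/ and /ʃ/): rule 2 targets it, but not word-finally → unchanged [l].
The actual realization is [l], not [ɫ].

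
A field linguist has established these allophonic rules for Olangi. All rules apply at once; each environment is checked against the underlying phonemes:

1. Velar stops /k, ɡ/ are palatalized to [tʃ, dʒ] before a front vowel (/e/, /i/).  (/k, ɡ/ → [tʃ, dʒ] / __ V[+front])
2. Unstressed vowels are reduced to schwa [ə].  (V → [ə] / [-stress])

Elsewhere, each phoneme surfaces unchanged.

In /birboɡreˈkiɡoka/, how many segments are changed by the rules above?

Segments that undergo a rule: /i/ → [ə] (rule 2); /o/ → [ə] (rule 2); /e/ → [ə] (rule 2); /k/ → [tʃ] (rule 1); /o/ → [ə] (rule 2); /a/ → [ə] (rule 2).
All other segments surface unchanged.

6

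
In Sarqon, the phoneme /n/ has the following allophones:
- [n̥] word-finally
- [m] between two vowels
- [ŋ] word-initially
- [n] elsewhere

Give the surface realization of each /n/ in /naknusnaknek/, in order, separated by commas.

[ŋ], [n], [n], [n]

Occurrence 1 (position 1): word-initially → [ŋ].
Occurrence 2 (position 4): no conditioning environment matches → elsewhere allophone [n].
Occurrence 3 (position 7): no conditioning environment matches → elsewhere allophone [n].
Occurrence 4 (position 10): no conditioning environment matches → elsewhere allophone [n].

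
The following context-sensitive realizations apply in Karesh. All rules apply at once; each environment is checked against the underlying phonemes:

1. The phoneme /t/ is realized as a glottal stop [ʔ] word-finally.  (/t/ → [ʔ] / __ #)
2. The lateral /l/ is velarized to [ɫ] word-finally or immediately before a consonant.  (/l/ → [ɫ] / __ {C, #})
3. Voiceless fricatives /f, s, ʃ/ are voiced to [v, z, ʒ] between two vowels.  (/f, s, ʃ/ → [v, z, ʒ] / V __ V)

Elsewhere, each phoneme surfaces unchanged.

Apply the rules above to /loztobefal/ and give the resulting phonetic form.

[loztobevaɫ]

/l/ (word-initial): rule 2 targets it, but not word-finally or immediately before a consonant → unchanged [l].
/o/ (between /l/ and /z/) is unaffected → [o].
/z/ stays [z].
/t/ (between /z/ and /o/) is in the target of rule 1 but the environment (word-finally) is not met → [t].
/o/ stays [o].
/b/ stays [b].
/e/ (between /b/ and /f/): no rule targets it → [e].
/f/ (between /e/ and /a/): between two vowels, so rule 3 applies → [v].
/a/ stays [a].
/l/ — word-final, word-finally or immediately before a consonant — surfaces as [ɫ] (rule 2).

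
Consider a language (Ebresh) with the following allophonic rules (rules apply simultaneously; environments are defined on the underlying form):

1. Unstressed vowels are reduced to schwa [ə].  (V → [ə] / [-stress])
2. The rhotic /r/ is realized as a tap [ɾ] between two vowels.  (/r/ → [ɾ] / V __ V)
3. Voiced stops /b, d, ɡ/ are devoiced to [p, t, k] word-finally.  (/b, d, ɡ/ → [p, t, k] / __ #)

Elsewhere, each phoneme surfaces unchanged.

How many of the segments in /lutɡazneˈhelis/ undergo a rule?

4

Segments that undergo a rule: /u/ → [ə] (rule 1); /a/ → [ə] (rule 1); /e/ → [ə] (rule 1); /i/ → [ə] (rule 1).
All other segments surface unchanged.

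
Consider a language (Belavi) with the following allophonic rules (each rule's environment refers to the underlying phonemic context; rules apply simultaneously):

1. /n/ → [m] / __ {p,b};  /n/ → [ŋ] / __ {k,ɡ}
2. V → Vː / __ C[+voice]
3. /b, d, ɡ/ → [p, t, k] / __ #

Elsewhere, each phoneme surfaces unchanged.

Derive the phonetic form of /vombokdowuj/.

[voːmbokdoːwuːj]

/v/ stays [v].
/o/ (between /v/ and /m/): before a voiced consonant, so rule 2 applies → [oː].
/m/ — not in any rule's target class → [m].
/b/ (between /m/ and /o/) is in the target of rule 3 but the environment (word-finally) is not met → [b].
/o/ — between /b/ and /k/; rule 2 does not apply here → [o].
/k/ (between /o/ and /d/) is unaffected → [k].
/d/ — between /k/ and /o/; rule 3 does not apply here → [d].
/o/ (between /d/ and /w/): before a voiced consonant, so rule 2 applies → [oː].
/w/ (between /o/ and /u/) is unaffected → [w].
Rule 2 applies to /u/ (between /w/ and /j/: before a voiced consonant) → [uː].
/j/ stays [j].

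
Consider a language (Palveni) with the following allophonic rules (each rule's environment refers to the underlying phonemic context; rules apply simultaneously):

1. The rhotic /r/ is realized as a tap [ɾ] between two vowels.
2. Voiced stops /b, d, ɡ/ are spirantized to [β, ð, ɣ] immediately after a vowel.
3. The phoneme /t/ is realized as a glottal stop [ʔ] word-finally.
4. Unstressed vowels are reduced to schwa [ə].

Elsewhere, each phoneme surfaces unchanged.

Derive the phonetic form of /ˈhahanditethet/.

[ˈhahəndətəthəʔ]

/h/ stays [h].
/a/ (between /h/ and /h/) fails the environment for rule 4, so it stays [a].
/h/ — not in any rule's target class → [h].
/a/ (between /h/ and /n/) occurs in an unstressed syllable → [ə] by rule 4.
/n/ — not in any rule's target class → [n].
/d/ (between /n/ and /i/): rule 2 targets it, but not immediately after a vowel → unchanged [d].
/i/ — between /d/ and /t/, in an unstressed syllable — surfaces as [ə] (rule 4).
/t/ (between /i/ and /e/): rule 3 targets it, but not word-finally → unchanged [t].
Rule 4 applies to /e/ (between /t/ and /t/: in an unstressed syllable) → [ə].
/t/ (between /e/ and /h/) fails the environment for rule 3, so it stays [t].
/h/ (between /t/ and /e/): no rule targets it → [h].
/e/ meets the environment for rule 4 (in an unstressed syllable) → [ə].
/t/ — word-final, word-finally — surfaces as [ʔ] (rule 3).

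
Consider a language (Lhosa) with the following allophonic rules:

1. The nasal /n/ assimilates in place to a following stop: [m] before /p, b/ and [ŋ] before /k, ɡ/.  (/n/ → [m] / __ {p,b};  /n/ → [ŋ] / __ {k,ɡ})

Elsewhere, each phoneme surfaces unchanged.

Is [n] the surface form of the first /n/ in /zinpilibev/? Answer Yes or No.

No

/n/ — between /i/ and /p/, before a labial or velar stop — surfaces as [m] (rule 1).
The actual realization is [m], not [n].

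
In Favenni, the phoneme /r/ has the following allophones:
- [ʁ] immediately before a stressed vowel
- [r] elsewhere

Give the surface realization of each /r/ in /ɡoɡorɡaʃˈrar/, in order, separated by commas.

Occurrence 1 (position 5): no conditioning environment matches → elsewhere allophone [r].
Occurrence 2 (position 9): immediately before a stressed vowel → [ʁ].
Occurrence 3 (position 11): no conditioning environment matches → elsewhere allophone [r].

[r], [ʁ], [r]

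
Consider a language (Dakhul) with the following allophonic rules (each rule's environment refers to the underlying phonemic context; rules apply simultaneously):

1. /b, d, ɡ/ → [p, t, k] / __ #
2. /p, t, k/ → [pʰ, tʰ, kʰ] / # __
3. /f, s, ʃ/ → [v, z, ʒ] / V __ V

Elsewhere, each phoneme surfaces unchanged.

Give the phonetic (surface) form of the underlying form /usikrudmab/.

[uzikrudmap]

/u/ — not in any rule's target class → [u].
Rule 3 applies to /s/ (between /u/ and /i/: between two vowels) → [z].
/i/ stays [i].
/k/ (between /i/ and /r/) is in the target of rule 2 but the environment (word-initially) is not met → [k].
/r/ (between /k/ and /u/): no rule targets it → [r].
/u/ — not in any rule's target class → [u].
/d/ (between /u/ and /m/): rule 1 targets it, but not word-finally → unchanged [d].
/m/ stays [m].
/a/ (between /m/ and /b/): no rule targets it → [a].
/b/ (word-final): word-finally, so rule 1 applies → [p].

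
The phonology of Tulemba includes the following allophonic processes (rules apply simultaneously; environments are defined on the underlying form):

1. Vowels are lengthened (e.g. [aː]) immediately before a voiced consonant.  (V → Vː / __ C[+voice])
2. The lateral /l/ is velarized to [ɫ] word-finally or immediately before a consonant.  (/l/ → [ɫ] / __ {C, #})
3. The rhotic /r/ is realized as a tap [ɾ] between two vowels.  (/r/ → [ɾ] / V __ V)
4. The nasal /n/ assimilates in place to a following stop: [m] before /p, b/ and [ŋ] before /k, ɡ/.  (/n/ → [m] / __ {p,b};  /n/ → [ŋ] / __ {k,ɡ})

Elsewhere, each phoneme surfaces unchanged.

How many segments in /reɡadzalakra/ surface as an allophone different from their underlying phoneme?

3

Segments that undergo a rule: /e/ → [eː] (rule 1); /a/ → [aː] (rule 1); /a/ → [aː] (rule 1).
All other segments surface unchanged.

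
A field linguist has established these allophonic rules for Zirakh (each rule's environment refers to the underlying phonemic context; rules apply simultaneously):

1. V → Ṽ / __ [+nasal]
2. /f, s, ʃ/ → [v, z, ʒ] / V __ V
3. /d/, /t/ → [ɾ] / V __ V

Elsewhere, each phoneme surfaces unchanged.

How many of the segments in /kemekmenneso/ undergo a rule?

Segments that undergo a rule: /e/ → [ẽ] (rule 1); /e/ → [ẽ] (rule 1); /s/ → [z] (rule 2).
All other segments surface unchanged.

3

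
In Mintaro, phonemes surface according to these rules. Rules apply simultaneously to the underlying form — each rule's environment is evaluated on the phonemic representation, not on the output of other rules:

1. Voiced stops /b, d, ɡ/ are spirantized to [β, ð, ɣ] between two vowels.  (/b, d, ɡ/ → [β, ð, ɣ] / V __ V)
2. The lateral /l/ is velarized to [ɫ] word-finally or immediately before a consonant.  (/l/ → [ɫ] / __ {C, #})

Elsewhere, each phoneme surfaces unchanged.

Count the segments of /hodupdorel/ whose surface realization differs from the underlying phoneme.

Segments that undergo a rule: /d/ → [ð] (rule 1); /l/ → [ɫ] (rule 2).
All other segments surface unchanged.

2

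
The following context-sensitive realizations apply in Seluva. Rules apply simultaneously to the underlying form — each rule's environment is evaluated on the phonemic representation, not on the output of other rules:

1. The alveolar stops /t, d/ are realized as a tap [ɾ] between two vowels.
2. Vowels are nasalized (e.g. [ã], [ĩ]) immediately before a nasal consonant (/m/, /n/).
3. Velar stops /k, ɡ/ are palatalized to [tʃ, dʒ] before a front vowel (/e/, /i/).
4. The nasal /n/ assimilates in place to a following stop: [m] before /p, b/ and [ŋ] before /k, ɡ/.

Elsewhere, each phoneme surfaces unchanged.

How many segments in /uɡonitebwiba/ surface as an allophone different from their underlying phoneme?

2

Segments that undergo a rule: /o/ → [õ] (rule 2); /t/ → [ɾ] (rule 1).
All other segments surface unchanged.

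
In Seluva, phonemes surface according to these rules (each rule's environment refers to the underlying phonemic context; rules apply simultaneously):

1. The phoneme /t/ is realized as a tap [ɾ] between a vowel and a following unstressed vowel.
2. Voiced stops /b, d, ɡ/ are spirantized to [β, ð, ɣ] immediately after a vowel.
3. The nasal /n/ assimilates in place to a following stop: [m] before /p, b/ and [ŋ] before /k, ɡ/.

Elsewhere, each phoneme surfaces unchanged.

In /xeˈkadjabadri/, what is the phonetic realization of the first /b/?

/b/ — between /a/ and /a/, immediately after a vowel — surfaces as [β] (rule 2).

[β]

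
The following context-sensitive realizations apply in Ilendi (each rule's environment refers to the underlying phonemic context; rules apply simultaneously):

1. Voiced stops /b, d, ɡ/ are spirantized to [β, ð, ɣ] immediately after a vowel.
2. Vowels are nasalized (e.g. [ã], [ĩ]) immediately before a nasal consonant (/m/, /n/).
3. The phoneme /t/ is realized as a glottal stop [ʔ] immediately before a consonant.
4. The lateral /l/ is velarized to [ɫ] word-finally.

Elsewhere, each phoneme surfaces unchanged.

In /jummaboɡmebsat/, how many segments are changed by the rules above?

4

Segments that undergo a rule: /u/ → [ũ] (rule 2); /b/ → [β] (rule 1); /ɡ/ → [ɣ] (rule 1); /b/ → [β] (rule 1).
All other segments surface unchanged.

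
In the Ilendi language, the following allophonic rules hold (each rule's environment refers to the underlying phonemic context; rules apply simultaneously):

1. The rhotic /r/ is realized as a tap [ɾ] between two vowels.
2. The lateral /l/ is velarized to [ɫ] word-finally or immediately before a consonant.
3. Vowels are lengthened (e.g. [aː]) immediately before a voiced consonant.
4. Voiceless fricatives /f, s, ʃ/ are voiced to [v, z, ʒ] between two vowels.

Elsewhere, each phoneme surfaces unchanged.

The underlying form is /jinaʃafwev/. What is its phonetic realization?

/i/ (between /j/ and /n/) occurs before a voiced consonant → [iː] by rule 3.
/a/ (between /n/ and /ʃ/) fails the environment for rule 3, so it stays [a].
/ʃ/ meets the environment for rule 4 (between two vowels) → [ʒ].
/a/ (between /ʃ/ and /f/): rule 3 targets it, but not before a voiced consonant → unchanged [a].
/f/ (between /a/ and /w/) is in the target of rule 4 but the environment (between two vowels) is not met → [f].
/e/ (between /w/ and /v/): before a voiced consonant, so rule 3 applies → [eː].

[jiːnaʒafweːv]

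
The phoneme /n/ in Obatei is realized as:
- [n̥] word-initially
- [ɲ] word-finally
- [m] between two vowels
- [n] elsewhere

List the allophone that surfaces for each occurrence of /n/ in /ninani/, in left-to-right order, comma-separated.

Occurrence 1 (position 1): word-initially → [n̥].
Occurrence 2 (position 3): between two vowels → [m].
Occurrence 3 (position 5): between two vowels → [m].

[n̥], [m], [m]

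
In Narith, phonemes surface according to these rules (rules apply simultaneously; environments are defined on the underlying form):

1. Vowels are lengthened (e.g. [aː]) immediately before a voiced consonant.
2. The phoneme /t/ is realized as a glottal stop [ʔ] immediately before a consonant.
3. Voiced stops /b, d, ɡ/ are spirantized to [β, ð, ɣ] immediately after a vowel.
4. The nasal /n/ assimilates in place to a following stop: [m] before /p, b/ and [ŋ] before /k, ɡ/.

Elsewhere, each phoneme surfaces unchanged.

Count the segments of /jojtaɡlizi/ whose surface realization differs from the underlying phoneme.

4

Segments that undergo a rule: /o/ → [oː] (rule 1); /a/ → [aː] (rule 1); /ɡ/ → [ɣ] (rule 3); /i/ → [iː] (rule 1).
All other segments surface unchanged.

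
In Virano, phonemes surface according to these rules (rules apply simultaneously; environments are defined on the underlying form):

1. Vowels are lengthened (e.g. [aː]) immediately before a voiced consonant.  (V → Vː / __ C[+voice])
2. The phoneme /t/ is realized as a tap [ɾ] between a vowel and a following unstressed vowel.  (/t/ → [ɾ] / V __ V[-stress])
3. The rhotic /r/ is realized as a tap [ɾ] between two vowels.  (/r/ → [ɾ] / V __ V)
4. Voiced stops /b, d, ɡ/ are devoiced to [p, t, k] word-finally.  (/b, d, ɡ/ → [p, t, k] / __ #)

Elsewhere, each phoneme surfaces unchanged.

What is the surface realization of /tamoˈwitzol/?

[taːmoːˈwitzoːl]

/t/ — word-initial; rule 2 does not apply here → [t].
/a/ — between /t/ and /m/, before a voiced consonant — surfaces as [aː] (rule 1).
/o/ (between /m/ and /w/): before a voiced consonant, so rule 1 applies → [oː].
/i/ (between /w/ and /t/) fails the environment for rule 1, so it stays [i].
/t/ — between /i/ and /z/; rule 2 does not apply here → [t].
/o/ (between /z/ and /l/) occurs before a voiced consonant → [oː] by rule 1.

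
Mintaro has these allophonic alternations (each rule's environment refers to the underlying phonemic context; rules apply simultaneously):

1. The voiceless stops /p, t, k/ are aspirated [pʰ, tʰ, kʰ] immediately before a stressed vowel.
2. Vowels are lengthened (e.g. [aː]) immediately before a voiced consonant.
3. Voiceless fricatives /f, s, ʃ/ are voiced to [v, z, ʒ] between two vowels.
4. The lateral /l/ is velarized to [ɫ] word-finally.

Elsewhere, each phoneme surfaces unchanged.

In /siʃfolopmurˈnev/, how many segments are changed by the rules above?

3

Segments that undergo a rule: /o/ → [oː] (rule 2); /u/ → [uː] (rule 2); /e/ → [eː] (rule 2).
All other segments surface unchanged.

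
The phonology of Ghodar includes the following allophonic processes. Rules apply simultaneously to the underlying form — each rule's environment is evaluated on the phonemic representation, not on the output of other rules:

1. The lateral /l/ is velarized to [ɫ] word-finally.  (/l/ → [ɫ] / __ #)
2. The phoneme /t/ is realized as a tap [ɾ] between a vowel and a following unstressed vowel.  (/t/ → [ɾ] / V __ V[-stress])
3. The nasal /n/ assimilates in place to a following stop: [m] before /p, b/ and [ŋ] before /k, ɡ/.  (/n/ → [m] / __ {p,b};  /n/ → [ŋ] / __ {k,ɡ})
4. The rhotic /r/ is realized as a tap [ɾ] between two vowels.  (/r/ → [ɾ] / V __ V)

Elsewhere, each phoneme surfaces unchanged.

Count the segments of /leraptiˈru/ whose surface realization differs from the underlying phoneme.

2

Segments that undergo a rule: /r/ → [ɾ] (rule 4); /r/ → [ɾ] (rule 4).
All other segments surface unchanged.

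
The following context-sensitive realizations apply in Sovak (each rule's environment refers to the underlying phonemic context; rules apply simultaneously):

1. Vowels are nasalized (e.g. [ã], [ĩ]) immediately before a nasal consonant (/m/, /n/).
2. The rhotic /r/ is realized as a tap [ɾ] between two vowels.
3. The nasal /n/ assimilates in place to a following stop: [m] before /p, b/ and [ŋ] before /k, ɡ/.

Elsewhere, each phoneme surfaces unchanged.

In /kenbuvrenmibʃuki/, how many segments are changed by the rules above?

Segments that undergo a rule: /e/ → [ẽ] (rule 1); /n/ → [m] (rule 3); /e/ → [ẽ] (rule 1).
All other segments surface unchanged.

3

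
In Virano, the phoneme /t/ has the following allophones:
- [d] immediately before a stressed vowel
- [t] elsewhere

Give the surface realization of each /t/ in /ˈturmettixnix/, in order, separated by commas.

Occurrence 1 (position 1): immediately before a stressed vowel → [d].
Occurrence 2 (position 6): no conditioning environment matches → elsewhere allophone [t].
Occurrence 3 (position 7): no conditioning environment matches → elsewhere allophone [t].

[d], [t], [t]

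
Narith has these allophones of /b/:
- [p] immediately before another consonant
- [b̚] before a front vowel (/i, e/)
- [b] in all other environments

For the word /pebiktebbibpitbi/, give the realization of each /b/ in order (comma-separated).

[b̚], [p], [b̚], [p], [b̚]

Occurrence 1 (position 3): before a front vowel (/i, e/) → [b̚].
Occurrence 2 (position 8): immediately before another consonant → [p].
Occurrence 3 (position 9): before a front vowel (/i, e/) → [b̚].
Occurrence 4 (position 11): immediately before another consonant → [p].
Occurrence 5 (position 15): before a front vowel (/i, e/) → [b̚].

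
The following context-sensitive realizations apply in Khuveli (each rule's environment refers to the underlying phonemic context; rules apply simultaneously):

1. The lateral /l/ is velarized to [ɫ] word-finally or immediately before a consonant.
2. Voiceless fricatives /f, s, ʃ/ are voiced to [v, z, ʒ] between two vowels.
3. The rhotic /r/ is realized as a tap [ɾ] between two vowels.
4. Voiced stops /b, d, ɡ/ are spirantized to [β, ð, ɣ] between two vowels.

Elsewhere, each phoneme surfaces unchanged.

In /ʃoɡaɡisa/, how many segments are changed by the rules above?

3

Segments that undergo a rule: /ɡ/ → [ɣ] (rule 4); /ɡ/ → [ɣ] (rule 4); /s/ → [z] (rule 2).
All other segments surface unchanged.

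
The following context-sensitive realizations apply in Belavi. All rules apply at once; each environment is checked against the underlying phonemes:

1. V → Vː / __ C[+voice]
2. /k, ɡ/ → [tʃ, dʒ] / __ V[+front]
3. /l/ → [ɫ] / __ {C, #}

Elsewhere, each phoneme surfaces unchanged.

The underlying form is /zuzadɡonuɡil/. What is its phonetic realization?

[zuːzaːdɡoːnuːdʒiːɫ]

/z/ — not in any rule's target class → [z].
/u/ (between /z/ and /z/): before a voiced consonant, so rule 1 applies → [uː].
/z/ stays [z].
/a/ (between /z/ and /d/): before a voiced consonant, so rule 1 applies → [aː].
/d/ — not in any rule's target class → [d].
/ɡ/ (between /d/ and /o/) is in the target of rule 2 but the environment (before a front vowel) is not met → [ɡ].
/o/ (between /ɡ/ and /n/) occurs before a voiced consonant → [oː] by rule 1.
/n/ stays [n].
/u/ meets the environment for rule 1 (before a voiced consonant) → [uː].
/ɡ/ (between /u/ and /i/) occurs before a front vowel → [dʒ] by rule 2.
/i/ (between /ɡ/ and /l/) occurs before a voiced consonant → [iː] by rule 1.
/l/ (word-final): word-finally or immediately before a consonant, so rule 3 applies → [ɫ].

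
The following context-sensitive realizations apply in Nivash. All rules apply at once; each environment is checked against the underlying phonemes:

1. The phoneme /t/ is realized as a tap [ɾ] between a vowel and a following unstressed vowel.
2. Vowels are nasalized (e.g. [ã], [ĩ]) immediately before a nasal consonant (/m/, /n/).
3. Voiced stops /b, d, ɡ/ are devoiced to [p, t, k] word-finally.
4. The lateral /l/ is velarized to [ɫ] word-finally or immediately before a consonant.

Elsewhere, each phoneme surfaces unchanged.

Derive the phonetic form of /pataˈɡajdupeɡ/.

[paɾaˈɡajdupek]

/p/ (word-initial): no rule targets it → [p].
/a/ (between /p/ and /t/) is in the target of rule 2 but the environment (before a nasal consonant) is not met → [a].
/t/ meets the environment for rule 1 (between a vowel and a following unstressed vowel) → [ɾ].
/a/ (between /t/ and /ɡ/) is in the target of rule 2 but the environment (before a nasal consonant) is not met → [a].
/ɡ/ (between /a/ and /a/) is in the target of rule 3 but the environment (word-finally) is not met → [ɡ].
/a/ — between /ɡ/ and /j/; rule 2 does not apply here → [a].
/j/ stays [j].
/d/ (between /j/ and /u/): rule 3 targets it, but not word-finally → unchanged [d].
/u/ (between /d/ and /p/) fails the environment for rule 2, so it stays [u].
/p/ stays [p].
/e/ (between /p/ and /ɡ/) is in the target of rule 2 but the environment (before a nasal consonant) is not met → [e].
/ɡ/ (word-final) occurs word-finally → [k] by rule 3.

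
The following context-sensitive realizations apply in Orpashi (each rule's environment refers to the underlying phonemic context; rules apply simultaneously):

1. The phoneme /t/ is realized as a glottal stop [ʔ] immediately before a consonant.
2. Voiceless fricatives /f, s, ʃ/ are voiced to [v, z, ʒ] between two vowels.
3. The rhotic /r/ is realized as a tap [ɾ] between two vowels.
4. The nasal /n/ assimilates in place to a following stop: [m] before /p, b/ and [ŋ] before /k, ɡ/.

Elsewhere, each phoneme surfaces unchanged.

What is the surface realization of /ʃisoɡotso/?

/ʃ/ (word-initial) fails the environment for rule 2, so it stays [ʃ].
/i/ (between /ʃ/ and /s/): no rule targets it → [i].
/s/ — between /i/ and /o/, between two vowels — surfaces as [z] (rule 2).
/o/ stays [o].
/ɡ/ stays [ɡ].
/o/ (between /ɡ/ and /t/) is unaffected → [o].
/t/ — between /o/ and /s/, immediately before a consonant — surfaces as [ʔ] (rule 1).
/s/ — between /t/ and /o/; rule 2 does not apply here → [s].
/o/ (word-final): no rule targets it → [o].

[ʃizoɡoʔso]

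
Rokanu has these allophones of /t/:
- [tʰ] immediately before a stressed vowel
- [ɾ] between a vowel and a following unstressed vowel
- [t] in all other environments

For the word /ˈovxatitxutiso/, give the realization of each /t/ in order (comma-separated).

[ɾ], [t], [ɾ]

Occurrence 1 (position 5): between a vowel and an unstressed vowel → [ɾ].
Occurrence 2 (position 7): no conditioning environment matches → elsewhere allophone [t].
Occurrence 3 (position 10): between a vowel and an unstressed vowel → [ɾ].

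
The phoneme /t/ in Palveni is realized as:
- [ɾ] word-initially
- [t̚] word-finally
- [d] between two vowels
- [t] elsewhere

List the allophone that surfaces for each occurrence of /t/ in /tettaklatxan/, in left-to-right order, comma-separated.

[ɾ], [t], [t], [t]

Occurrence 1 (position 1): word-initially → [ɾ].
Occurrence 2 (position 3): no conditioning environment matches → elsewhere allophone [t].
Occurrence 3 (position 4): no conditioning environment matches → elsewhere allophone [t].
Occurrence 4 (position 9): no conditioning environment matches → elsewhere allophone [t].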